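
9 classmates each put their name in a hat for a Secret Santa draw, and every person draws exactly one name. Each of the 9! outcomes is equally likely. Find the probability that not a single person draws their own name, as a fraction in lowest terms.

16687/45360

Favorable outcomes: !9 = 133496.
Total outcomes: 9! = 362880.
Probability = 133496/362880 = 16687/45360.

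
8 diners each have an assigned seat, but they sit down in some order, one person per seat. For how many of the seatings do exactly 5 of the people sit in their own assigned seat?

112

Pick the 5 fixed positions: C(8,5) = 56 ways.
The remaining 3 must be deranged: !3 = 2.
Total: 56 × 2 = 112.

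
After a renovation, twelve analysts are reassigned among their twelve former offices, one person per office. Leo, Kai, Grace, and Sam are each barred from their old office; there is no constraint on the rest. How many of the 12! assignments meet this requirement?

Inclusion-exclusion on the 4 forbidden self-matches:
Σ_{j=0}^{4} (-1)^j C(4,j)(12-j)!
= C(4,0)·12! - C(4,1)·11! + C(4,2)·10! - C(4,3)·9! + C(4,4)·8!
= 479001600 - 159667200 + 21772800 - 1451520 + 40320
= 339696000

339696000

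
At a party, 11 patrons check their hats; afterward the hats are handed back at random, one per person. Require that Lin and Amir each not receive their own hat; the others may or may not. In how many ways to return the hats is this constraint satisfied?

33022080

Inclusion-exclusion on the 2 forbidden self-matches:
Σ_{j=0}^{2} (-1)^j C(2,j)(11-j)!
= C(2,0)·11! - C(2,1)·10! + C(2,2)·9!
= 39916800 - 7257600 + 362880
= 33022080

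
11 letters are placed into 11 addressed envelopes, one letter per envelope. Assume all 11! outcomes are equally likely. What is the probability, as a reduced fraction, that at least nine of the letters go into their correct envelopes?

1/712800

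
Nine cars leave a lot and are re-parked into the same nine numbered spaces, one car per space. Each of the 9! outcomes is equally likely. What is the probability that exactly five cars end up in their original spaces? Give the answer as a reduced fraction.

Favorable outcomes: C(9,5)·!4 = 126·9 = 1134.
Total outcomes: 9! = 362880.
Probability = 1134/362880 = 1/320.

1/320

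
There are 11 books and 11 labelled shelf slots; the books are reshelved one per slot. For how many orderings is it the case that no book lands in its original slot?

14684570

Recurrence: !11 = 11·!10 + (-1)^11.
!11 = 11·1334961 - 1 = 14684570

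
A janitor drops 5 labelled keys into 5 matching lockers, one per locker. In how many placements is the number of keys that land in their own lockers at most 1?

89

Sum C(5,i)·!(5-i) for i = 0..1:
  i=0: C(5,0)·!5 = 1·44 = 44
  i=1: C(5,1)·!4 = 5·9 = 45
Total = 89.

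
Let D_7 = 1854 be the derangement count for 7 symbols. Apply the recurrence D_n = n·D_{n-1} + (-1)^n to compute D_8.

D_8 = 8·1854 + 1 = 14833.

14833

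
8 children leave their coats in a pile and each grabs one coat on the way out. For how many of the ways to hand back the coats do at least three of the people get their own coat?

# with exactly i fixed is C(8,i)·!(8-i); sum over i=3..8:
  i=3: C(8,3)·!5 = 56·44 = 2464
  i=4: C(8,4)·!4 = 70·9 = 630
  i=5: C(8,5)·!3 = 56·2 = 112
  i=6: C(8,6)·!2 = 28·1 = 28
  i=7: C(8,7)·!1 = 8·0 = 0
  i=8: C(8,8)·!0 = 1·1 = 1
Total = 3235.

3235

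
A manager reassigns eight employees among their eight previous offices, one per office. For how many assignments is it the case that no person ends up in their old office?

14833

The number of derangements of 8 is !8 = Σ_{k=0}^{8} (-1)^k·8!/k!
= 8! - 8!/1! + 8!/2! - 8!/3! + 8!/4! - 8!/5! + 8!/6! - 8!/7! + 8!/8!
= 40320 - 40320 + 20160 - 6720 + 1680 - 336 + 56 - 8 + 1
= 14833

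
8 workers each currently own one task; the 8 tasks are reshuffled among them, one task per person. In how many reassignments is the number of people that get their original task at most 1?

29665

# with exactly i fixed is C(8,i)·!(8-i); sum over i=0..1:
  i=0: C(8,0)·!8 = 1·14833 = 14833
  i=1: C(8,1)·!7 = 8·1854 = 14832
Total = 29665.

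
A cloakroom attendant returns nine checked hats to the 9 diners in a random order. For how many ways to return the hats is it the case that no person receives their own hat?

133496

Recurrence: !9 = 8·(!8 + !7).
!9 = 8·(14833 + 1854) = 8·16687 = 133496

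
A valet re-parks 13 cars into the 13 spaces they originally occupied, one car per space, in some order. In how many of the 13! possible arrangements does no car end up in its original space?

2290792932

!13 is the nearest integer to 13!/e.
13! = 6227020800, and 6227020800/e ≈ 2290792932.07, so !13 = 2290792932.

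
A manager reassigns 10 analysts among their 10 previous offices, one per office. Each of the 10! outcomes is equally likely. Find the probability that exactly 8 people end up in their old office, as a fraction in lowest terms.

1/80640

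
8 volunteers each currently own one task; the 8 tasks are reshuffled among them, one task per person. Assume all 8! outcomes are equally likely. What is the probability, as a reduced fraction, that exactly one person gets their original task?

103/280

Favorable outcomes: C(8,1)·!7 = 8·1854 = 14832.
Total outcomes: 8! = 40320.
Probability = 14832/40320 = 103/280.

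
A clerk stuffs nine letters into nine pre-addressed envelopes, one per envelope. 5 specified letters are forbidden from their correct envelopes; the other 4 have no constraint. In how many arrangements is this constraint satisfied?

205056

Let A_j be the event that the j-th constrained one is fixed. By inclusion-exclusion over the 5 events:
Σ_{j=0}^{5} (-1)^j C(5,j)(9-j)!
= C(5,0)·9! - C(5,1)·8! + C(5,2)·7! - C(5,3)·6! + C(5,4)·5! - C(5,5)·4!
= 362880 - 201600 + 50400 - 7200 + 600 - 24
= 205056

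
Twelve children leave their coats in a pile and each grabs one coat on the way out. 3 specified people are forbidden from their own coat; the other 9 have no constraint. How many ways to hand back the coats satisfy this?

369774720

Inclusion-exclusion on the 3 forbidden self-matches:
Σ_{j=0}^{3} (-1)^j C(3,j)(12-j)!
= C(3,0)·12! - C(3,1)·11! + C(3,2)·10! - C(3,3)·9!
= 479001600 - 119750400 + 10886400 - 362880
= 369774720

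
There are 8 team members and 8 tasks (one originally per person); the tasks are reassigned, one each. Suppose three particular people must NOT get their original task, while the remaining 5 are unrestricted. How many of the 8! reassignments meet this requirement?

27240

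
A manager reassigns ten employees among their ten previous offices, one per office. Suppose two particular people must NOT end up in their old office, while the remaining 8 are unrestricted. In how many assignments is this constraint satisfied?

Let A_j be the event that the j-th constrained one is fixed. By inclusion-exclusion over the 2 events:
Σ_{j=0}^{2} (-1)^j C(2,j)(10-j)!
= C(2,0)·10! - C(2,1)·9! + C(2,2)·8!
= 3628800 - 725760 + 40320
= 2943360

2943360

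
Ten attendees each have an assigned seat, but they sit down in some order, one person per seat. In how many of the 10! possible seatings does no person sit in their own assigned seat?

1334961

!10 = 10! · Σ_{k=0}^{10} (-1)^k/k!
= 10! - 10!/1! + 10!/2! - 10!/3! + 10!/4! - 10!/5! + 10!/6! - 10!/7! + 10!/8! - 10!/9! + 10!/10!
= 3628800 - 3628800 + 1814400 - 604800 + 151200 - 30240 + 5040 - 720 + 90 - 10 + 1
= 1334961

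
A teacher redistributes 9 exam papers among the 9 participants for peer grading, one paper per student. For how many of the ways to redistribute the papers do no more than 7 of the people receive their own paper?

# with exactly i fixed is C(9,i)·!(9-i); sum over i=0..7:
  i=0: C(9,0)·!9 = 1·133496 = 133496
  i=1: C(9,1)·!8 = 9·14833 = 133497
  i=2: C(9,2)·!7 = 36·1854 = 66744
  i=3: C(9,3)·!6 = 84·265 = 22260
  i=4: C(9,4)·!5 = 126·44 = 5544
  i=5: C(9,5)·!4 = 126·9 = 1134
  i=6: C(9,6)·!3 = 84·2 = 168
  i=7: C(9,7)·!2 = 36·1 = 36
Total = 362879.

362879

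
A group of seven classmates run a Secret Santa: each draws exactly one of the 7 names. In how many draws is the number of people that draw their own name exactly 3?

Choose which 3 of the 7 are fixed: C(7,3) = 35.
The other 4 form a derangement: !4 = 9.
Total: 35 × 9 = 315.

315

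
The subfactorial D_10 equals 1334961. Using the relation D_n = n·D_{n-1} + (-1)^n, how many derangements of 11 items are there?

14684570

D_11 = 11·1334961 - 1 = 14684570.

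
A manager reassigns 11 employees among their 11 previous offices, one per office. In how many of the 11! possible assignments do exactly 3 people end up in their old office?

2447445

Pick the 3 fixed positions: C(11,3) = 165 ways.
The remaining 8 must be deranged: !8 = 14833.
Total: 165 × 14833 = 2447445.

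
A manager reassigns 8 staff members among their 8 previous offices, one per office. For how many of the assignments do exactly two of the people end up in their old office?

Choose which 2 of the 8 are fixed: C(8,2) = 28.
The other 6 form a derangement: !6 = 265.
Total: 28 × 265 = 7420.

7420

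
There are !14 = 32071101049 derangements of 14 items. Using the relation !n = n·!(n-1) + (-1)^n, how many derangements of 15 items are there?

481066515734

!15 = 15·32071101049 - 1 = 481066515734.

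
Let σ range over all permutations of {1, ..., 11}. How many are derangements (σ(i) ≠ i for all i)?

!11 = 11! · Σ_{k=0}^{11} (-1)^k/k!
= 11! - 11!/1! + 11!/2! - 11!/3! + 11!/4! - 11!/5! + 11!/6! - 11!/7! + 11!/8! - 11!/9! + 11!/10! - 11!/11!
= 39916800 - 39916800 + 19958400 - 6652800 + 1663200 - 332640 + 55440 - 7920 + 990 - 110 + 11 - 1
= 14684570

14684570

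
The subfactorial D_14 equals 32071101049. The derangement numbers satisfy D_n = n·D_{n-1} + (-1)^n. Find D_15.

481066515734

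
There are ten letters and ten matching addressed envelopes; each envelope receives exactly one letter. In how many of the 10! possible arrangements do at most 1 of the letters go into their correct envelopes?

# with exactly i fixed is C(10,i)·!(10-i); sum over i=0..1:
  i=0: C(10,0)·!10 = 1·1334961 = 1334961
  i=1: C(10,1)·!9 = 10·133496 = 1334960
Total = 2669921.

2669921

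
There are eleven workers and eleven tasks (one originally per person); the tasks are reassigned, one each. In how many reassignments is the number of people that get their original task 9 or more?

56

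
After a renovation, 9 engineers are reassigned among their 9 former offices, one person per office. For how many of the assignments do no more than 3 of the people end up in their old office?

355997

Sum C(9,i)·!(9-i) for i = 0..3:
  i=0: C(9,0)·!9 = 1·133496 = 133496
  i=1: C(9,1)·!8 = 9·14833 = 133497
  i=2: C(9,2)·!7 = 36·1854 = 66744
  i=3: C(9,3)·!6 = 84·265 = 22260
Total = 355997.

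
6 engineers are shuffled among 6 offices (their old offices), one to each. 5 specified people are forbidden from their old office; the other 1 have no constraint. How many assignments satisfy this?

309

Inclusion-exclusion on the 5 forbidden self-matches:
Σ_{j=0}^{5} (-1)^j C(5,j)(6-j)!
= C(5,0)·6! - C(5,1)·5! + C(5,2)·4! - C(5,3)·3! + C(5,4)·2! - C(5,5)·1!
= 720 - 600 + 240 - 60 + 10 - 1
= 309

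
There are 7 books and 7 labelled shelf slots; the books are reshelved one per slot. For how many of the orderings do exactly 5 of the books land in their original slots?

21

Choose which 5 of the 7 are fixed: C(7,5) = 21.
The other 2 form a derangement: !2 = 1.
Total: 21 × 1 = 21.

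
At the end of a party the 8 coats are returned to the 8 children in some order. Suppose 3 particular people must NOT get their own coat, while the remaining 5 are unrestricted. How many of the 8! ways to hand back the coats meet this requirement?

27240

Inclusion-exclusion on the 3 forbidden self-matches:
Σ_{j=0}^{3} (-1)^j C(3,j)(8-j)!
= C(3,0)·8! - C(3,1)·7! + C(3,2)·6! - C(3,3)·5!
= 40320 - 15120 + 2160 - 120
= 27240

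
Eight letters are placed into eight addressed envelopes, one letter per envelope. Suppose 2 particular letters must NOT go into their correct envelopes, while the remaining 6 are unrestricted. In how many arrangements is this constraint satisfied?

30960

Inclusion-exclusion on the 2 forbidden self-matches:
Σ_{j=0}^{2} (-1)^j C(2,j)(8-j)!
= C(2,0)·8! - C(2,1)·7! + C(2,2)·6!
= 40320 - 10080 + 720
= 30960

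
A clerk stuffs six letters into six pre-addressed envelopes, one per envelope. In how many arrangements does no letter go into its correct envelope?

Recurrence: !6 = 5·(!5 + !4).
!6 = 5·(44 + 9) = 5·53 = 265

265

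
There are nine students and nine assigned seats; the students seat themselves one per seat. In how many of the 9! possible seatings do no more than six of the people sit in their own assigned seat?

362843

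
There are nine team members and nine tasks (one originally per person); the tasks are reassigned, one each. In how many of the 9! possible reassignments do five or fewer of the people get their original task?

362675

# with exactly i fixed is C(9,i)·!(9-i); sum over i=0..5:
  i=0: C(9,0)·!9 = 1·133496 = 133496
  i=1: C(9,1)·!8 = 9·14833 = 133497
  i=2: C(9,2)·!7 = 36·1854 = 66744
  i=3: C(9,3)·!6 = 84·265 = 22260
  i=4: C(9,4)·!5 = 126·44 = 5544
  i=5: C(9,5)·!4 = 126·9 = 1134
Total = 362675.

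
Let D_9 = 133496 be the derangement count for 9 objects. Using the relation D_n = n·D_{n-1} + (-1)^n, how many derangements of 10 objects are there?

D_10 = 10·133496 + 1 = 1334961.

1334961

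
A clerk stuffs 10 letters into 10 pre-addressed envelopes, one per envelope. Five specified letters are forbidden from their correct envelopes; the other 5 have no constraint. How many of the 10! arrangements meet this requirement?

Inclusion-exclusion on the 5 forbidden self-matches:
Σ_{j=0}^{5} (-1)^j C(5,j)(10-j)!
= C(5,0)·10! - C(5,1)·9! + C(5,2)·8! - C(5,3)·7! + C(5,4)·6! - C(5,5)·5!
= 3628800 - 1814400 + 403200 - 50400 + 3600 - 120
= 2170680

2170680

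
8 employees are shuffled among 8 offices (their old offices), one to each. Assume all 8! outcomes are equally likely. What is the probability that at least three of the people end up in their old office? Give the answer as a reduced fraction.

647/8064

Favorable outcomes: Σ_{i≥3} C(8,i)·!(8-i) = 56·44 + 70·9 + 56·2 + 28·1 + 8·0 + 1·1 = 3235.
Total outcomes: 8! = 40320.
Probability = 3235/40320 = 647/8064.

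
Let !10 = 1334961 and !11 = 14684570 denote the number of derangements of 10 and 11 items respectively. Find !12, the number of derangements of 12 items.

!12 = (12-1)·(!11 + !10) = 11·(14684570 + 1334961) = 11·16019531 = 176214841.

176214841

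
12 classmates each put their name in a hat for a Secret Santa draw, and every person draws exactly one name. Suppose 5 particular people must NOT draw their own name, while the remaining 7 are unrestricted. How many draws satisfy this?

Let A_j be the event that the j-th constrained one is fixed. By inclusion-exclusion over the 5 events:
Σ_{j=0}^{5} (-1)^j C(5,j)(12-j)!
= C(5,0)·12! - C(5,1)·11! + C(5,2)·10! - C(5,3)·9! + C(5,4)·8! - C(5,5)·7!
= 479001600 - 199584000 + 36288000 - 3628800 + 201600 - 5040
= 312273360

312273360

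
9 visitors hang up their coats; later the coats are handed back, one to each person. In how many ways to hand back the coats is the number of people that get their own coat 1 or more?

229384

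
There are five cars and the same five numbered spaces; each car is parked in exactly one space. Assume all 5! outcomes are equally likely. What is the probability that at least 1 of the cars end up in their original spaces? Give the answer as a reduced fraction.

Favorable outcomes: Σ_{i≥1} C(5,i)·!(5-i) = 5·9 + 10·2 + 10·1 + 5·0 + 1·1 = 76.
Total outcomes: 5! = 120.
Probability = 76/120 = 19/30.

19/30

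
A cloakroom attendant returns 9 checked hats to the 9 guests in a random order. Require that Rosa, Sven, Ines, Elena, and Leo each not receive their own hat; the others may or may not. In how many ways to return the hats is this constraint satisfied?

205056

Inclusion-exclusion on the 5 forbidden self-matches:
Σ_{j=0}^{5} (-1)^j C(5,j)(9-j)!
= C(5,0)·9! - C(5,1)·8! + C(5,2)·7! - C(5,3)·6! + C(5,4)·5! - C(5,5)·4!
= 362880 - 201600 + 50400 - 7200 + 600 - 24
= 205056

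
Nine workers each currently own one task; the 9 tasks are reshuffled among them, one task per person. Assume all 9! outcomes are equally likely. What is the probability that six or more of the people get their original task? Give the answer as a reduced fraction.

41/72576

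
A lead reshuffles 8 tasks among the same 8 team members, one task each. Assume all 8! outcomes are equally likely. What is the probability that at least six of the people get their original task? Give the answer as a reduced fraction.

29/40320

Favorable outcomes: Σ_{i≥6} C(8,i)·!(8-i) = 28·1 + 8·0 + 1·1 = 29.
Total outcomes: 8! = 40320.
Probability = 29/40320 = 29/40320.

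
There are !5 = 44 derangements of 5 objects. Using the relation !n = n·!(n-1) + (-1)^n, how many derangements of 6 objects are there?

!6 = 6·44 + 1 = 265.

265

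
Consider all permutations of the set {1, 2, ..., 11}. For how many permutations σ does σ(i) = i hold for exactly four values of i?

611820

Pick the 4 fixed positions: C(11,4) = 330 ways.
The other 7 form a derangement: !7 = 1854.
Total: 330 × 1854 = 611820.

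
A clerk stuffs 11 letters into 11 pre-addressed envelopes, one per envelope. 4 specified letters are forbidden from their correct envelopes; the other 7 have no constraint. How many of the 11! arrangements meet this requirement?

Inclusion-exclusion on the 4 forbidden self-matches:
Σ_{j=0}^{4} (-1)^j C(4,j)(11-j)!
= C(4,0)·11! - C(4,1)·10! + C(4,2)·9! - C(4,3)·8! + C(4,4)·7!
= 39916800 - 14515200 + 2177280 - 161280 + 5040
= 27422640

27422640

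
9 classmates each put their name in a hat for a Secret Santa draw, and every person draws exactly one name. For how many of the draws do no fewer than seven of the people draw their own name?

# with exactly i fixed is C(9,i)·!(9-i); sum over i=7..9:
  i=7: C(9,7)·!2 = 36·1 = 36
  i=8: C(9,8)·!1 = 9·0 = 0
  i=9: C(9,9)·!0 = 1·1 = 1
Total = 37.

37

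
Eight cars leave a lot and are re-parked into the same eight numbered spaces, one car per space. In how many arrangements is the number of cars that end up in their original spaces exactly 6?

Pick the 6 fixed positions: C(8,6) = 28 ways.
The other 2 form a derangement: !2 = 1.
Total: 28 × 1 = 28.

28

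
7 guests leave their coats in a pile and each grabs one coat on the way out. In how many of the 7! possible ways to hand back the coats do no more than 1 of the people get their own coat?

3709

# with exactly i fixed is C(7,i)·!(7-i); sum over i=0..1:
  i=0: C(7,0)·!7 = 1·1854 = 1854
  i=1: C(7,1)·!6 = 7·265 = 1855
Total = 3709.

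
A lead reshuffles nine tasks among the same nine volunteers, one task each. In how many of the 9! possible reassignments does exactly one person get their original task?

133497

Choose which one of the 9 is fixed: C(9,1) = 9.
The remaining 8 must be deranged: !8 = 14833.
Total: 9 × 14833 = 133497.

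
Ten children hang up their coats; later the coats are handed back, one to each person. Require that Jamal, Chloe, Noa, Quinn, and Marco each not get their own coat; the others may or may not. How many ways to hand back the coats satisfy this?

2170680

Inclusion-exclusion on the 5 forbidden self-matches:
Σ_{j=0}^{5} (-1)^j C(5,j)(10-j)!
= C(5,0)·10! - C(5,1)·9! + C(5,2)·8! - C(5,3)·7! + C(5,4)·6! - C(5,5)·5!
= 3628800 - 1814400 + 403200 - 50400 + 3600 - 120
= 2170680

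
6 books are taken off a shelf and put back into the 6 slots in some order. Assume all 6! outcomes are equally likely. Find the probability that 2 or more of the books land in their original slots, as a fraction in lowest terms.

Favorable outcomes: Σ_{i≥2} C(6,i)·!(6-i) = 15·9 + 20·2 + 15·1 + 6·0 + 1·1 = 191.
Total outcomes: 6! = 720.
Probability = 191/720 = 191/720.

191/720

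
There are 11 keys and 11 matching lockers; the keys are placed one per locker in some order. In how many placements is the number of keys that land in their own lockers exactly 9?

55

Choose which 9 of the 11 are fixed: C(11,9) = 55.
The remaining 2 must be deranged: !2 = 1.
Total: 55 × 1 = 55.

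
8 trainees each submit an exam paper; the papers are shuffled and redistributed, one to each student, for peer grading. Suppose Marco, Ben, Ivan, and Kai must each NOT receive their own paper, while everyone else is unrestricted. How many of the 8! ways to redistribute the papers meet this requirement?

24024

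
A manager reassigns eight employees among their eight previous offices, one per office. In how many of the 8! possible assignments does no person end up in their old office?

14833

Recurrence: !8 = 7·(!7 + !6).
!8 = 7·(1854 + 265) = 7·2119 = 14833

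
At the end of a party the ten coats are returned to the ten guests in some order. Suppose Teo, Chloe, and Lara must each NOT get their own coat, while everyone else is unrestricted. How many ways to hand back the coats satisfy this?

Inclusion-exclusion on the 3 forbidden self-matches:
Σ_{j=0}^{3} (-1)^j C(3,j)(10-j)!
= C(3,0)·10! - C(3,1)·9! + C(3,2)·8! - C(3,3)·7!
= 3628800 - 1088640 + 120960 - 5040
= 2656080

2656080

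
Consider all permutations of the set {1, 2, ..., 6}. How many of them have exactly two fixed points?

Pick the 2 fixed positions: C(6,2) = 15 ways.
The other 4 form a derangement: !4 = 9.
Total: 15 × 9 = 135.

135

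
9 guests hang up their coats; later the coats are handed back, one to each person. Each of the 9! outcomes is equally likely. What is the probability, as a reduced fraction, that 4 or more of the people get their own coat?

Favorable outcomes: Σ_{i≥4} C(9,i)·!(9-i) = 126·44 + 126·9 + 84·2 + 36·1 + 9·0 + 1·1 = 6883.
Total outcomes: 9! = 362880.
Probability = 6883/362880 = 6883/362880.

6883/362880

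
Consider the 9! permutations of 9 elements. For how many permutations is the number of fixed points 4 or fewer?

Sum C(9,i)·!(9-i) for i = 0..4:
  i=0: C(9,0)·!9 = 1·133496 = 133496
  i=1: C(9,1)·!8 = 9·14833 = 133497
  i=2: C(9,2)·!7 = 36·1854 = 66744
  i=3: C(9,3)·!6 = 84·265 = 22260
  i=4: C(9,4)·!5 = 126·44 = 5544
Total = 361541.

361541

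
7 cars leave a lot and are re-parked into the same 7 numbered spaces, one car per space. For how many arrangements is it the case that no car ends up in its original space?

1854

Recurrence: !7 = 6·(!6 + !5).
!7 = 6·(265 + 44) = 6·309 = 1854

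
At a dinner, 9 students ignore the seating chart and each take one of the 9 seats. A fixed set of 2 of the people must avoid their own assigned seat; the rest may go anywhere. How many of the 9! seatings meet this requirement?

287280

Let A_j be the event that the j-th constrained one is fixed. By inclusion-exclusion over the 2 events:
Σ_{j=0}^{2} (-1)^j C(2,j)(9-j)!
= C(2,0)·9! - C(2,1)·8! + C(2,2)·7!
= 362880 - 80640 + 5040
= 287280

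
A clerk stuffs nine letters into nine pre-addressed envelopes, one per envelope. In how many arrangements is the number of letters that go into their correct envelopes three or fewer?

Sum C(9,i)·!(9-i) for i = 0..3:
  i=0: C(9,0)·!9 = 1·133496 = 133496
  i=1: C(9,1)·!8 = 9·14833 = 133497
  i=2: C(9,2)·!7 = 36·1854 = 66744
  i=3: C(9,3)·!6 = 84·265 = 22260
Total = 355997.

355997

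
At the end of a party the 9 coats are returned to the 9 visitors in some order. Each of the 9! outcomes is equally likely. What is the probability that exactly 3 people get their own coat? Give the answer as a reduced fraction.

53/864

Favorable outcomes: C(9,3)·!6 = 84·265 = 22260.
Total outcomes: 9! = 362880.
Probability = 22260/362880 = 53/864.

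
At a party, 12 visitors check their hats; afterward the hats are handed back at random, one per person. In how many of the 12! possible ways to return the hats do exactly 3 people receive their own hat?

Choose which 3 of the 12 are fixed: C(12,3) = 220.
The remaining 9 must be deranged: !9 = 133496.
Total: 220 × 133496 = 29369120.

29369120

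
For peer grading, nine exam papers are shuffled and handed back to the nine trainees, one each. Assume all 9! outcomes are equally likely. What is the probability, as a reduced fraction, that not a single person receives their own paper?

Favorable outcomes: !9 = 133496.
Total outcomes: 9! = 362880.
Probability = 133496/362880 = 16687/45360.

16687/45360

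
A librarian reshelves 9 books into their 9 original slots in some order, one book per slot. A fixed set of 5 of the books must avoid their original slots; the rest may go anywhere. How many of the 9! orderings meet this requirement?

205056

Inclusion-exclusion on the 5 forbidden self-matches:
Σ_{j=0}^{5} (-1)^j C(5,j)(9-j)!
= C(5,0)·9! - C(5,1)·8! + C(5,2)·7! - C(5,3)·6! + C(5,4)·5! - C(5,5)·4!
= 362880 - 201600 + 50400 - 7200 + 600 - 24
= 205056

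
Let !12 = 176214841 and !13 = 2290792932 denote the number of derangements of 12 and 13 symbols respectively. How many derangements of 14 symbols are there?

32071101049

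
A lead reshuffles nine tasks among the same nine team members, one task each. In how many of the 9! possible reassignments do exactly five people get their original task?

1134

Pick the 5 fixed positions: C(9,5) = 126 ways.
The other 4 form a derangement: !4 = 9.
Total: 126 × 9 = 1134.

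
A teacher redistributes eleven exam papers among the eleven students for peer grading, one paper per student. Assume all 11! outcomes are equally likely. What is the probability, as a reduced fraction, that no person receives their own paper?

Favorable outcomes: !11 = 14684570.
Total outcomes: 11! = 39916800.
Probability = 14684570/39916800 = 1468457/3991680.

1468457/3991680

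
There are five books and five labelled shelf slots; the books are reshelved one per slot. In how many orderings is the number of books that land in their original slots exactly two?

20

Choose which 2 of the 5 are fixed: C(5,2) = 10.
The remaining 3 must be deranged: !3 = 2.
Total: 10 × 2 = 20.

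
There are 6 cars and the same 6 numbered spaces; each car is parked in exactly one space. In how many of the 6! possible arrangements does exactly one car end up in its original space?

264

Pick the single fixed position: C(6,1) = 6 ways.
The remaining 5 must be deranged: !5 = 44.
Total: 6 × 44 = 264.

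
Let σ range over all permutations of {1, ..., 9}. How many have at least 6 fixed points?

205

Sum C(9,i)·!(9-i) for i = 6..9:
  i=6: C(9,6)·!3 = 84·2 = 168
  i=7: C(9,7)·!2 = 36·1 = 36
  i=8: C(9,8)·!1 = 9·0 = 0
  i=9: C(9,9)·!0 = 1·1 = 1
Total = 205.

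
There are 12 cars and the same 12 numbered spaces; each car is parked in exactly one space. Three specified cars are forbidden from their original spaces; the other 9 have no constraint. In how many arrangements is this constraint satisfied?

Inclusion-exclusion on the 3 forbidden self-matches:
Σ_{j=0}^{3} (-1)^j C(3,j)(12-j)!
= C(3,0)·12! - C(3,1)·11! + C(3,2)·10! - C(3,3)·9!
= 479001600 - 119750400 + 10886400 - 362880
= 369774720

369774720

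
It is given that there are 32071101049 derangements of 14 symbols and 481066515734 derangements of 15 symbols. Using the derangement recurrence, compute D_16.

D_16 = (16-1)·(D_15 + D_14) = 15·(481066515734 + 32071101049) = 15·513137616783 = 7697064251745.

7697064251745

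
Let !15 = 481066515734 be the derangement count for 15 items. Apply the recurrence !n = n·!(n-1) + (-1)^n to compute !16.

7697064251745

!16 = 16·481066515734 + 1 = 7697064251745.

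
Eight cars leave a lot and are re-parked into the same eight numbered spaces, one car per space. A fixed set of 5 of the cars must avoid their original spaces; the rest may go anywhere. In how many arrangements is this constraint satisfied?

Inclusion-exclusion on the 5 forbidden self-matches:
Σ_{j=0}^{5} (-1)^j C(5,j)(8-j)!
= C(5,0)·8! - C(5,1)·7! + C(5,2)·6! - C(5,3)·5! + C(5,4)·4! - C(5,5)·3!
= 40320 - 25200 + 7200 - 1200 + 120 - 6
= 21234

21234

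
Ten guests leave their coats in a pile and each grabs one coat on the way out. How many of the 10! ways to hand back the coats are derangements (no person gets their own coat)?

1334961

!10 is the nearest integer to 10!/e.
10! = 3628800, and 3628800/e ≈ 1334960.92, so !10 = 1334961.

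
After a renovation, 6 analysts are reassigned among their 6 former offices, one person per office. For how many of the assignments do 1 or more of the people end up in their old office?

455

# with exactly i fixed is C(6,i)·!(6-i); sum over i=1..6:
  i=1: C(6,1)·!5 = 6·44 = 264
  i=2: C(6,2)·!4 = 15·9 = 135
  i=3: C(6,3)·!3 = 20·2 = 40
  i=4: C(6,4)·!2 = 15·1 = 15
  i=5: C(6,5)·!1 = 6·0 = 0
  i=6: C(6,6)·!0 = 1·1 = 1
Total = 455.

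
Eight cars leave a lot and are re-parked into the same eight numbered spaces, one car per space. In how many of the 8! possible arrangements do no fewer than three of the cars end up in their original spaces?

3235

# with exactly i fixed is C(8,i)·!(8-i); sum over i=3..8:
  i=3: C(8,3)·!5 = 56·44 = 2464
  i=4: C(8,4)·!4 = 70·9 = 630
  i=5: C(8,5)·!3 = 56·2 = 112
  i=6: C(8,6)·!2 = 28·1 = 28
  i=7: C(8,7)·!1 = 8·0 = 0
  i=8: C(8,8)·!0 = 1·1 = 1
Total = 3235.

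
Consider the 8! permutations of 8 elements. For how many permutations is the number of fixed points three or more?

3235

Sum C(8,i)·!(8-i) for i = 3..8:
  i=3: C(8,3)·!5 = 56·44 = 2464
  i=4: C(8,4)·!4 = 70·9 = 630
  i=5: C(8,5)·!3 = 56·2 = 112
  i=6: C(8,6)·!2 = 28·1 = 28
  i=7: C(8,7)·!1 = 8·0 = 0
  i=8: C(8,8)·!0 = 1·1 = 1
Total = 3235.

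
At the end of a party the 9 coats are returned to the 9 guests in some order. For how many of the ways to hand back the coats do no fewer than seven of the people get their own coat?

37

Sum C(9,i)·!(9-i) for i = 7..9:
  i=7: C(9,7)·!2 = 36·1 = 36
  i=8: C(9,8)·!1 = 9·0 = 0
  i=9: C(9,9)·!0 = 1·1 = 1
Total = 37.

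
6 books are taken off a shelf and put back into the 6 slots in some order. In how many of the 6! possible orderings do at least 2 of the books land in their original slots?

# with exactly i fixed is C(6,i)·!(6-i); sum over i=2..6:
  i=2: C(6,2)·!4 = 15·9 = 135
  i=3: C(6,3)·!3 = 20·2 = 40
  i=4: C(6,4)·!2 = 15·1 = 15
  i=5: C(6,5)·!1 = 6·0 = 0
  i=6: C(6,6)·!0 = 1·1 = 1
Total = 191.

191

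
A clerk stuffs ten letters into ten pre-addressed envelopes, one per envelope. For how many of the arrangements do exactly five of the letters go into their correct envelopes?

11088

Choose which 5 of the 10 are fixed: C(10,5) = 252.
The other 5 form a derangement: !5 = 44.
Total: 252 × 44 = 11088.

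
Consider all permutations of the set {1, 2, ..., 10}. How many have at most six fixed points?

3628514

# with exactly i fixed is C(10,i)·!(10-i); sum over i=0..6:
  i=0: C(10,0)·!10 = 1·1334961 = 1334961
  i=1: C(10,1)·!9 = 10·133496 = 1334960
  i=2: C(10,2)·!8 = 45·14833 = 667485
  i=3: C(10,3)·!7 = 120·1854 = 222480
  i=4: C(10,4)·!6 = 210·265 = 55650
  i=5: C(10,5)·!5 = 252·44 = 11088
  i=6: C(10,6)·!4 = 210·9 = 1890
Total = 3628514.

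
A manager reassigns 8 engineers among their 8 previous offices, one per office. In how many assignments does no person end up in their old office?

14833

Recurrence: !8 = 7·(!7 + !6).
!8 = 7·(1854 + 265) = 7·2119 = 14833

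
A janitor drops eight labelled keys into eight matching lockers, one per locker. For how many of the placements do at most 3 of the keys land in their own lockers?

39549

# with exactly i fixed is C(8,i)·!(8-i); sum over i=0..3:
  i=0: C(8,0)·!8 = 1·14833 = 14833
  i=1: C(8,1)·!7 = 8·1854 = 14832
  i=2: C(8,2)·!6 = 28·265 = 7420
  i=3: C(8,3)·!5 = 56·44 = 2464
Total = 39549.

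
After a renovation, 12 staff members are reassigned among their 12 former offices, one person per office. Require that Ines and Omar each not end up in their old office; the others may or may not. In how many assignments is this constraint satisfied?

Let A_j be the event that the j-th constrained one is fixed. By inclusion-exclusion over the 2 events:
Σ_{j=0}^{2} (-1)^j C(2,j)(12-j)!
= C(2,0)·12! - C(2,1)·11! + C(2,2)·10!
= 479001600 - 79833600 + 3628800
= 402796800

402796800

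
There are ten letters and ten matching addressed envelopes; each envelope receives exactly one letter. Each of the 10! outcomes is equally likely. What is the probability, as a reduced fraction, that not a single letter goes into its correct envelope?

Favorable outcomes: !10 = 1334961.
Total outcomes: 10! = 3628800.
Probability = 1334961/3628800 = 16481/44800.

16481/44800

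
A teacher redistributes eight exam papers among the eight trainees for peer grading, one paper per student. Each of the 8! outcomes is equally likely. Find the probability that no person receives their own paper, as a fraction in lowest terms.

2119/5760

Favorable outcomes: !8 = 14833.
Total outcomes: 8! = 40320.
Probability = 14833/40320 = 2119/5760.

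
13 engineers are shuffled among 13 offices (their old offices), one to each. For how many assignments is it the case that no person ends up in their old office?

2290792932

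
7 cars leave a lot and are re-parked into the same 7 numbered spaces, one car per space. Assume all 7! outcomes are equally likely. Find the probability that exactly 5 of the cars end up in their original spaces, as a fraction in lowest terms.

Favorable outcomes: C(7,5)·!2 = 21·1 = 21.
Total outcomes: 7! = 5040.
Probability = 21/5040 = 1/240.

1/240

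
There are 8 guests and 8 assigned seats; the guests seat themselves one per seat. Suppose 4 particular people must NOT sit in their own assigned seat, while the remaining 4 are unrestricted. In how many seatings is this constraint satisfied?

Let A_j be the event that the j-th constrained one is fixed. By inclusion-exclusion over the 4 events:
Σ_{j=0}^{4} (-1)^j C(4,j)(8-j)!
= C(4,0)·8! - C(4,1)·7! + C(4,2)·6! - C(4,3)·5! + C(4,4)·4!
= 40320 - 20160 + 4320 - 480 + 24
= 24024

24024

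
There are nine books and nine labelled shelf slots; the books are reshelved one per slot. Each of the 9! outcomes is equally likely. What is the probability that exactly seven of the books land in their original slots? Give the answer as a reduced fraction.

Favorable outcomes: C(9,7)·!2 = 36·1 = 36.
Total outcomes: 9! = 362880.
Probability = 36/362880 = 1/10080.

1/10080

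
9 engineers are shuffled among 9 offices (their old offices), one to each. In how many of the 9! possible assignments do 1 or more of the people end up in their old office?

229384

# with exactly i fixed is C(9,i)·!(9-i); sum over i=1..9:
  i=1: C(9,1)·!8 = 9·14833 = 133497
  i=2: C(9,2)·!7 = 36·1854 = 66744
  i=3: C(9,3)·!6 = 84·265 = 22260
  i=4: C(9,4)·!5 = 126·44 = 5544
  i=5: C(9,5)·!4 = 126·9 = 1134
  i=6: C(9,6)·!3 = 84·2 = 168
  i=7: C(9,7)·!2 = 36·1 = 36
  i=8: C(9,8)·!1 = 9·0 = 0
  i=9: C(9,9)·!0 = 1·1 = 1
Total = 229384.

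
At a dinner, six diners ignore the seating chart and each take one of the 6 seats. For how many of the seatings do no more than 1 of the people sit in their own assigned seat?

Sum C(6,i)·!(6-i) for i = 0..1:
  i=0: C(6,0)·!6 = 1·265 = 265
  i=1: C(6,1)·!5 = 6·44 = 264
Total = 529.

529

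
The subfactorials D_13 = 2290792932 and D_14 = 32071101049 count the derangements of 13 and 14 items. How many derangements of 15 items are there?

481066515734

D_15 = (15-1)·(D_14 + D_13) = 14·(32071101049 + 2290792932) = 14·34361893981 = 481066515734.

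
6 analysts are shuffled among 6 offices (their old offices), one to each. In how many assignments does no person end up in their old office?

265

!6 is the nearest integer to 6!/e.
6! = 720, and 720/e ≈ 264.87, so !6 = 265.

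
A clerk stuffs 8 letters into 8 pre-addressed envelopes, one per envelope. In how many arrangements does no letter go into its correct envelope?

14833

!8 is the nearest integer to 8!/e.
8! = 40320, and 40320/e ≈ 14832.90, so !8 = 14833.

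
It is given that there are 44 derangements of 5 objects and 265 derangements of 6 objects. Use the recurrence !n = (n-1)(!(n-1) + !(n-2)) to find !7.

1854

!7 = (7-1)·(!6 + !5) = 6·(265 + 44) = 6·309 = 1854.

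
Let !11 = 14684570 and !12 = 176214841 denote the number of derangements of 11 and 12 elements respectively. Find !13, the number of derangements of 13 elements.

2290792932

!13 = (13-1)·(!12 + !11) = 12·(176214841 + 14684570) = 12·190899411 = 2290792932.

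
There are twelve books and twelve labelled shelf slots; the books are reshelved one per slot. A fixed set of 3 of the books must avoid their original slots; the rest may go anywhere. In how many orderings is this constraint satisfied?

Inclusion-exclusion on the 3 forbidden self-matches:
Σ_{j=0}^{3} (-1)^j C(3,j)(12-j)!
= C(3,0)·12! - C(3,1)·11! + C(3,2)·10! - C(3,3)·9!
= 479001600 - 119750400 + 10886400 - 362880
= 369774720

369774720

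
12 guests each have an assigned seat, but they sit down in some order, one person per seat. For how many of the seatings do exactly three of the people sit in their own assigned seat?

29369120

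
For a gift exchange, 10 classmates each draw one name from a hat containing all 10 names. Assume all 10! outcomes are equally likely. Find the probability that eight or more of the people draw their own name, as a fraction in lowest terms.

23/1814400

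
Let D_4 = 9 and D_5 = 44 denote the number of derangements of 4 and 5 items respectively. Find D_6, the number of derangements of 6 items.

265

D_6 = (6-1)·(D_5 + D_4) = 5·(44 + 9) = 5·53 = 265.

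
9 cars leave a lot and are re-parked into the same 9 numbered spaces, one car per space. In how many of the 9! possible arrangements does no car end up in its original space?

133496

The subfactorial !9 = [9!/e] (nearest integer).
9! = 362880, and 362880/e ≈ 133496.09, so !9 = 133496.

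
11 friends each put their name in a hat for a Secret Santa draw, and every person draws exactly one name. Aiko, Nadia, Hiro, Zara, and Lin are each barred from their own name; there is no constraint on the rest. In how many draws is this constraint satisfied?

Inclusion-exclusion on the 5 forbidden self-matches:
Σ_{j=0}^{5} (-1)^j C(5,j)(11-j)!
= C(5,0)·11! - C(5,1)·10! + C(5,2)·9! - C(5,3)·8! + C(5,4)·7! - C(5,5)·6!
= 39916800 - 18144000 + 3628800 - 403200 + 25200 - 720
= 25022880

25022880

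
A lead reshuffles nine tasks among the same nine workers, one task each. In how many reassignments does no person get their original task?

133496

By inclusion-exclusion, !9 = Σ (-1)^k · 9!/k! for k=0..9
= 9! - 9!/1! + 9!/2! - 9!/3! + 9!/4! - 9!/5! + 9!/6! - 9!/7! + 9!/8! - 9!/9!
= 362880 - 362880 + 181440 - 60480 + 15120 - 3024 + 504 - 72 + 9 - 1
= 133496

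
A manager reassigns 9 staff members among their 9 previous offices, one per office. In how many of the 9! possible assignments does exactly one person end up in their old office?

Pick the single fixed position: C(9,1) = 9 ways.
The other 8 form a derangement: !8 = 14833.
Total: 9 × 14833 = 133497.

133497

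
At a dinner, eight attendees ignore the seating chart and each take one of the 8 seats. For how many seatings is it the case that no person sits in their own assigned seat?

14833

Recurrence: !8 = 8·!7 + (-1)^8.
!8 = 8·1854 + 1 = 14833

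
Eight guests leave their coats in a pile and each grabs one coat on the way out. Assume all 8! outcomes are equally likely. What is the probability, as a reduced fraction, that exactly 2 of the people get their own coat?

53/288

Favorable outcomes: C(8,2)·!6 = 28·265 = 7420.
Total outcomes: 8! = 40320.
Probability = 7420/40320 = 53/288.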